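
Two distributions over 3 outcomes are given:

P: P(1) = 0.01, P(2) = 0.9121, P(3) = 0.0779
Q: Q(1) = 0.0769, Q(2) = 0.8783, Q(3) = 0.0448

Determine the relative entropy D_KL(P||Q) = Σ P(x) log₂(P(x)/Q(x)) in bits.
0.0824 bits

D_KL(P||Q) = Σ P(x) log₂(P(x)/Q(x))

Computing term by term:
  P(1)·log₂(P(1)/Q(1)) = 0.01·log₂(0.01/0.0769) = -0.02943
  P(2)·log₂(P(2)/Q(2)) = 0.9121·log₂(0.9121/0.8783) = 0.04969
  P(3)·log₂(P(3)/Q(3)) = 0.0779·log₂(0.0779/0.0448) = 0.06217

D_KL(P||Q) = -0.02943 + 0.04969 + 0.06217 = 0.08243 ≈ 0.0824 bits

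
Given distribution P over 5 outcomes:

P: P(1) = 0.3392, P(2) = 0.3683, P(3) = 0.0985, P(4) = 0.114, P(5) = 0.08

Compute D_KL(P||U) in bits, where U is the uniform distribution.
0.2841 bits

U(i) = 1/5 for all i

D_KL(P||U) = Σ P(x) log₂(P(x) / (1/5))
           = Σ P(x) log₂(P(x)) + log₂(5)
           = log₂(5) - H(P)

H(P) = -Σ P(x) log₂(P(x)):
  -P(1)·log₂(P(1)) = -(0.3392)·log₂(0.3392) = 0.52908
  -P(2)·log₂(P(2)) = -(0.3683)·log₂(0.3683) = 0.53074
  -P(3)·log₂(P(3)) = -(0.0985)·log₂(0.0985) = 0.32936
  -P(4)·log₂(P(4)) = -(0.114)·log₂(0.114) = 0.35715
  -P(5)·log₂(P(5)) = -(0.08)·log₂(0.08) = 0.29151
H(P) = 0.52908 + 0.53074 + 0.32936 + 0.35715 + 0.29151 = 2.03784 bits

log₂(5) = 2.32193 bits

D_KL(P||U) = 2.32193 - 2.03784 = 0.28409 ≈ 0.2841 bits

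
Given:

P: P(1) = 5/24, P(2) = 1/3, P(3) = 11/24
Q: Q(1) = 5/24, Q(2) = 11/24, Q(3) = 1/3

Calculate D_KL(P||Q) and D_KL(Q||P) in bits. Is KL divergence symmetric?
D_KL(P||Q) = 0.0574 bits, D_KL(Q||P) = 0.0574 bits. The two values coincide for this particular pair, but no — KL divergence is not symmetric in general.

D_KL(P||Q) = Σ P(x) log₂(P(x)/Q(x))

Computing term by term:
  P(1)·log₂(P(1)/Q(1)) = (5/24)·log₂((5/24)/(5/24)) = 0.00000
  P(2)·log₂(P(2)/Q(2)) = (1/3)·log₂((1/3)/(11/24)) = -0.15314
  P(3)·log₂(P(3)/Q(3)) = (11/24)·log₂((11/24)/(1/3)) = 0.21057

D_KL(P||Q) = 0.00000 - 0.15314 + 0.21057 = 0.05743 ≈ 0.0574 bits

D_KL(Q||P) = Σ Q(x) log₂(Q(x)/P(x))

Computing term by term:
  Q(1)·log₂(Q(1)/P(1)) = (5/24)·log₂((5/24)/(5/24)) = 0.00000
  Q(2)·log₂(Q(2)/P(2)) = (11/24)·log₂((11/24)/(1/3)) = 0.21057
  Q(3)·log₂(Q(3)/P(3)) = (1/3)·log₂((1/3)/(11/24)) = -0.15314

D_KL(Q||P) = 0.00000 + 0.21057 - 0.15314 = 0.05743 ≈ 0.0574 bits

These ARE equal here. Q is P with outcomes relabeled (Q(2) = P(3), Q(3) = P(2)) by a relabeling that is its own inverse, so the two sums contain exactly the same terms in a different order. This is a special case — KL divergence is not symmetric in general: D_KL(P||Q) ≠ D_KL(Q||P) for most P, Q.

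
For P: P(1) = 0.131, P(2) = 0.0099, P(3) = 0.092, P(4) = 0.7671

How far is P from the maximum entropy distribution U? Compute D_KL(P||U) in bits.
0.9398 bits

U(i) = 1/4 for all i

D_KL(P||U) = Σ P(x) log₂(P(x) / (1/4))
           = Σ P(x) log₂(P(x)) + log₂(4)
           = log₂(4) - H(P)

H(P) = -Σ P(x) log₂(P(x)):
  -P(1)·log₂(P(1)) = -(0.131)·log₂(0.131) = 0.38414
  -P(2)·log₂(P(2)) = -(0.0099)·log₂(0.0099) = 0.06592
  -P(3)·log₂(P(3)) = -(0.092)·log₂(0.092) = 0.31668
  -P(4)·log₂(P(4)) = -(0.7671)·log₂(0.7671) = 0.29343
H(P) = 0.38414 + 0.06592 + 0.31668 + 0.29343 = 1.06017 bits

log₂(4) = 2.00000 bits

D_KL(P||U) = 2.00000 - 1.06017 = 0.93983 ≈ 0.9398 bits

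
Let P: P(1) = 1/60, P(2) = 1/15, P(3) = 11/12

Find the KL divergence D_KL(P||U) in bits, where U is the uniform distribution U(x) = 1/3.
1.1110 bits

U(i) = 1/3 for all i

D_KL(P||U) = Σ P(x) log₂(P(x) / (1/3))
           = Σ P(x) log₂(P(x)) + log₂(3)
           = log₂(3) - H(P)

H(P) = -Σ P(x) log₂(P(x)):
  -P(1)·log₂(P(1)) = -(1/60)·log₂(1/60) = 0.09845
  -P(2)·log₂(P(2)) = -(1/15)·log₂(1/15) = 0.26046
  -P(3)·log₂(P(3)) = -(11/12)·log₂(11/12) = 0.11507
H(P) = 0.09845 + 0.26046 + 0.11507 = 0.47398 bits

log₂(3) = 1.58496 bits

D_KL(P||U) = 1.58496 - 0.47398 = 1.11098 ≈ 1.1110 bits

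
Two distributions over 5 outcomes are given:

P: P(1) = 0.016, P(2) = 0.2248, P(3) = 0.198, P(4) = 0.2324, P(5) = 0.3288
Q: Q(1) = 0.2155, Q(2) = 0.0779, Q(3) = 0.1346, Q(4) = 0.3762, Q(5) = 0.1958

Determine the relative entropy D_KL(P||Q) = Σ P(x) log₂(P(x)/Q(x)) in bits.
0.4783 bits

D_KL(P||Q) = Σ P(x) log₂(P(x)/Q(x))

Computing term by term:
  P(1)·log₂(P(1)/Q(1)) = 0.016·log₂(0.016/0.2155) = -0.06002
  P(2)·log₂(P(2)/Q(2)) = 0.2248·log₂(0.2248/0.0779) = 0.34371
  P(3)·log₂(P(3)/Q(3)) = 0.198·log₂(0.198/0.1346) = 0.11025
  P(4)·log₂(P(4)/Q(4)) = 0.2324·log₂(0.2324/0.3762) = -0.16149
  P(5)·log₂(P(5)/Q(5)) = 0.3288·log₂(0.3288/0.1958) = 0.24589

D_KL(P||Q) = -0.06002 + 0.34371 + 0.11025 - 0.16149 + 0.24589 = 0.47834 ≈ 0.4783 bits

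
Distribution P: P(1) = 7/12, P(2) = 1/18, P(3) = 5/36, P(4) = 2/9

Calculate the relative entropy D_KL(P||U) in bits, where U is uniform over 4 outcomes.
0.4370 bits

U(i) = 1/4 for all i

D_KL(P||U) = Σ P(x) log₂(P(x) / (1/4))
           = Σ P(x) log₂(P(x)) + log₂(4)
           = log₂(4) - H(P)

H(P) = -Σ P(x) log₂(P(x)):
  -P(1)·log₂(P(1)) = -(7/12)·log₂(7/12) = 0.45360
  -P(2)·log₂(P(2)) = -(1/18)·log₂(1/18) = 0.23166
  -P(3)·log₂(P(3)) = -(5/36)·log₂(5/36) = 0.39556
  -P(4)·log₂(P(4)) = -(2/9)·log₂(2/9) = 0.48221
H(P) = 0.45360 + 0.23166 + 0.39556 + 0.48221 = 1.56303 bits

log₂(4) = 2.00000 bits

D_KL(P||U) = 2.00000 - 1.56303 = 0.43697 ≈ 0.4370 bits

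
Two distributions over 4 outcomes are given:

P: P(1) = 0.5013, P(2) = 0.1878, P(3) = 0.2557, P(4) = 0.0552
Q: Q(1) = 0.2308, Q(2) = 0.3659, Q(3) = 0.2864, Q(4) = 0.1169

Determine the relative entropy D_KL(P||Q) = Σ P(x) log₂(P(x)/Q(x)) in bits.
0.2787 bits

D_KL(P||Q) = Σ P(x) log₂(P(x)/Q(x))

Computing term by term:
  P(1)·log₂(P(1)/Q(1)) = 0.5013·log₂(0.5013/0.2308) = 0.56097
  P(2)·log₂(P(2)/Q(2)) = 0.1878·log₂(0.1878/0.3659) = -0.18071
  P(3)·log₂(P(3)/Q(3)) = 0.2557·log₂(0.2557/0.2864) = -0.04183
  P(4)·log₂(P(4)/Q(4)) = 0.0552·log₂(0.0552/0.1169) = -0.05976

D_KL(P||Q) = 0.56097 - 0.18071 - 0.04183 - 0.05976 = 0.27867 ≈ 0.2787 bits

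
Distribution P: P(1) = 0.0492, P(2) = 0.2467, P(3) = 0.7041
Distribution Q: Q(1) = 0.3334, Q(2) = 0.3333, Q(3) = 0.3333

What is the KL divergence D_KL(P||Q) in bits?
0.5168 bits

D_KL(P||Q) = Σ P(x) log₂(P(x)/Q(x))

Computing term by term:
  P(1)·log₂(P(1)/Q(1)) = 0.0492·log₂(0.0492/0.3334) = -0.13582
  P(2)·log₂(P(2)/Q(2)) = 0.2467·log₂(0.2467/0.3333) = -0.10708
  P(3)·log₂(P(3)/Q(3)) = 0.7041·log₂(0.7041/0.3333) = 0.75970

D_KL(P||Q) = -0.13582 - 0.10708 + 0.75970 = 0.51680 ≈ 0.5168 bits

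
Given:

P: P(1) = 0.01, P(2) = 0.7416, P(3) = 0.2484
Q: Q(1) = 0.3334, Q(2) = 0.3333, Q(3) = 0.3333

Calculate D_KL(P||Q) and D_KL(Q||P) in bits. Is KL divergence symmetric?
D_KL(P||Q) = 0.6997 bits, D_KL(Q||P) = 1.4435 bits. No, KL divergence is not symmetric.

D_KL(P||Q) = Σ P(x) log₂(P(x)/Q(x))

Computing term by term:
  P(1)·log₂(P(1)/Q(1)) = 0.01·log₂(0.01/0.3334) = -0.05059
  P(2)·log₂(P(2)/Q(2)) = 0.7416·log₂(0.7416/0.3333) = 0.85567
  P(3)·log₂(P(3)/Q(3)) = 0.2484·log₂(0.2484/0.3333) = -0.10536

D_KL(P||Q) = -0.05059 + 0.85567 - 0.10536 = 0.69972 ≈ 0.6997 bits

D_KL(Q||P) = Σ Q(x) log₂(Q(x)/P(x))

Computing term by term:
  Q(1)·log₂(Q(1)/P(1)) = 0.3334·log₂(0.3334/0.01) = 1.68673
  Q(2)·log₂(Q(2)/P(2)) = 0.3333·log₂(0.3333/0.7416) = -0.38457
  Q(3)·log₂(Q(3)/P(3)) = 0.3333·log₂(0.3333/0.2484) = 0.14137

D_KL(Q||P) = 1.68673 - 0.38457 + 0.14137 = 1.44353 ≈ 1.4435 bits

These are NOT equal (difference: 0.7438 bits). KL divergence is asymmetric: D_KL(P||Q) ≠ D_KL(Q||P) in general.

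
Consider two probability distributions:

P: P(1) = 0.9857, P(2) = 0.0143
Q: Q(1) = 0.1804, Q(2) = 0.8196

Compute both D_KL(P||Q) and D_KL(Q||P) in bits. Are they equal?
D_KL(P||Q) = 2.3314 bits, D_KL(Q||P) = 4.3452 bits. No, they are not equal.

D_KL(P||Q) = Σ P(x) log₂(P(x)/Q(x))

Computing term by term:
  P(1)·log₂(P(1)/Q(1)) = 0.9857·log₂(0.9857/0.1804) = 2.41492
  P(2)·log₂(P(2)/Q(2)) = 0.0143·log₂(0.0143/0.8196) = -0.08352

D_KL(P||Q) = 2.41492 - 0.08352 = 2.33140 ≈ 2.3314 bits

D_KL(Q||P) = Σ Q(x) log₂(Q(x)/P(x))

Computing term by term:
  Q(1)·log₂(Q(1)/P(1)) = 0.1804·log₂(0.1804/0.9857) = -0.44197
  Q(2)·log₂(Q(2)/P(2)) = 0.8196·log₂(0.8196/0.0143) = 4.78715

D_KL(Q||P) = -0.44197 + 4.78715 = 4.34518 ≈ 4.3452 bits

These are NOT equal (difference: 2.0138 bits). KL divergence is asymmetric: D_KL(P||Q) ≠ D_KL(Q||P) in general.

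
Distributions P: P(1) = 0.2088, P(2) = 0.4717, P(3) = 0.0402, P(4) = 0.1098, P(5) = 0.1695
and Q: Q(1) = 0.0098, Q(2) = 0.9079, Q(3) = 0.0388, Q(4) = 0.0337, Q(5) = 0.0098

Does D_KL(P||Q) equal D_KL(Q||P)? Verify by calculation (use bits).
D_KL(P||Q) = 1.3621 bits, D_KL(Q||P) = 0.7147 bits. No — D_KL(P||Q) ≠ D_KL(Q||P) for this pair.

D_KL(P||Q) = Σ P(x) log₂(P(x)/Q(x))

Computing term by term:
  P(1)·log₂(P(1)/Q(1)) = 0.2088·log₂(0.2088/0.0098) = 0.92148
  P(2)·log₂(P(2)/Q(2)) = 0.4717·log₂(0.4717/0.9079) = -0.44560
  P(3)·log₂(P(3)/Q(3)) = 0.0402·log₂(0.0402/0.0388) = 0.00206
  P(4)·log₂(P(4)/Q(4)) = 0.1098·log₂(0.1098/0.0337) = 0.18711
  P(5)·log₂(P(5)/Q(5)) = 0.1695·log₂(0.1695/0.0098) = 0.69704

D_KL(P||Q) = 0.92148 - 0.44560 + 0.00206 + 0.18711 + 0.69704 = 1.36209 ≈ 1.3621 bits

D_KL(Q||P) = Σ Q(x) log₂(Q(x)/P(x))

Computing term by term:
  Q(1)·log₂(Q(1)/P(1)) = 0.0098·log₂(0.0098/0.2088) = -0.04325
  Q(2)·log₂(Q(2)/P(2)) = 0.9079·log₂(0.9079/0.4717) = 0.85766
  Q(3)·log₂(Q(3)/P(3)) = 0.0388·log₂(0.0388/0.0402) = -0.00198
  Q(4)·log₂(Q(4)/P(4)) = 0.0337·log₂(0.0337/0.1098) = -0.05743
  Q(5)·log₂(Q(5)/P(5)) = 0.0098·log₂(0.0098/0.1695) = -0.04030

D_KL(Q||P) = -0.04325 + 0.85766 - 0.00198 - 0.05743 - 0.04030 = 0.71470 ≈ 0.7147 bits

These are NOT equal (difference: 0.6474 bits). KL divergence is asymmetric: D_KL(P||Q) ≠ D_KL(Q||P) in general.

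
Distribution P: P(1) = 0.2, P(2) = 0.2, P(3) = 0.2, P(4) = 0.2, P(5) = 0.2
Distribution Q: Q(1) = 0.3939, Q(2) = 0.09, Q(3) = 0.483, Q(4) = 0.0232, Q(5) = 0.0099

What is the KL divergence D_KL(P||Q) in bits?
1.2693 bits

D_KL(P||Q) = Σ P(x) log₂(P(x)/Q(x))

Computing term by term:
  P(1)·log₂(P(1)/Q(1)) = 0.2·log₂(0.2/0.3939) = -0.19557
  P(2)·log₂(P(2)/Q(2)) = 0.2·log₂(0.2/0.09) = 0.23040
  P(3)·log₂(P(3)/Q(3)) = 0.2·log₂(0.2/0.483) = -0.25440
  P(4)·log₂(P(4)/Q(4)) = 0.2·log₂(0.2/0.0232) = 0.62156
  P(5)·log₂(P(5)/Q(5)) = 0.2·log₂(0.2/0.0099) = 0.86729

D_KL(P||Q) = -0.19557 + 0.23040 - 0.25440 + 0.62156 + 0.86729 = 1.26928 ≈ 1.2693 bits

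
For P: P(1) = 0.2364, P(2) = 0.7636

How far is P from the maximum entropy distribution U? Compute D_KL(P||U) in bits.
0.2110 bits

U(i) = 1/2 for all i

D_KL(P||U) = Σ P(x) log₂(P(x) / (1/2))
           = Σ P(x) log₂(P(x)) + log₂(2)
           = log₂(2) - H(P)

H(P) = -Σ P(x) log₂(P(x)):
  -P(1)·log₂(P(1)) = -(0.2364)·log₂(0.2364) = 0.49188
  -P(2)·log₂(P(2)) = -(0.7636)·log₂(0.7636) = 0.29713
H(P) = 0.49188 + 0.29713 = 0.78901 bits

log₂(2) = 1.00000 bits

D_KL(P||U) = 1.00000 - 0.78901 = 0.21099 ≈ 0.2110 bits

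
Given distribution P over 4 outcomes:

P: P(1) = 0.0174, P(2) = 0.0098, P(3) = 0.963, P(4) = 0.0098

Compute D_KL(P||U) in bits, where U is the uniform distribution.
1.7151 bits

U(i) = 1/4 for all i

D_KL(P||U) = Σ P(x) log₂(P(x) / (1/4))
           = Σ P(x) log₂(P(x)) + log₂(4)
           = log₂(4) - H(P)

H(P) = -Σ P(x) log₂(P(x)):
  -P(1)·log₂(P(1)) = -(0.0174)·log₂(0.0174) = 0.10170
  -P(2)·log₂(P(2)) = -(0.0098)·log₂(0.0098) = 0.06540
  -P(3)·log₂(P(3)) = -(0.963)·log₂(0.963) = 0.05238
  -P(4)·log₂(P(4)) = -(0.0098)·log₂(0.0098) = 0.06540
H(P) = 0.10170 + 0.06540 + 0.05238 + 0.06540 = 0.28488 bits

log₂(4) = 2.00000 bits

D_KL(P||U) = 2.00000 - 0.28488 = 1.71512 ≈ 1.7151 bits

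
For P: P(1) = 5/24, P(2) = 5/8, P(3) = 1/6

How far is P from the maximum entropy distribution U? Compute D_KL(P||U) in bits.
0.2589 bits

U(i) = 1/3 for all i

D_KL(P||U) = Σ P(x) log₂(P(x) / (1/3))
           = Σ P(x) log₂(P(x)) + log₂(3)
           = log₂(3) - H(P)

H(P) = -Σ P(x) log₂(P(x)):
  -P(1)·log₂(P(1)) = -(5/24)·log₂(5/24) = 0.47147
  -P(2)·log₂(P(2)) = -(5/8)·log₂(5/8) = 0.42379
  -P(3)·log₂(P(3)) = -(1/6)·log₂(1/6) = 0.43083
H(P) = 0.47147 + 0.42379 + 0.43083 = 1.32609 bits

log₂(3) = 1.58496 bits

D_KL(P||U) = 1.58496 - 1.32609 = 0.25887 ≈ 0.2589 bits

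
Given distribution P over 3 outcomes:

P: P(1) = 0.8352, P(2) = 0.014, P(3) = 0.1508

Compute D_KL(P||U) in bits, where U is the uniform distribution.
0.8702 bits

U(i) = 1/3 for all i

D_KL(P||U) = Σ P(x) log₂(P(x) / (1/3))
           = Σ P(x) log₂(P(x)) + log₂(3)
           = log₂(3) - H(P)

H(P) = -Σ P(x) log₂(P(x)):
  -P(1)·log₂(P(1)) = -(0.8352)·log₂(0.8352) = 0.21699
  -P(2)·log₂(P(2)) = -(0.014)·log₂(0.014) = 0.08622
  -P(3)·log₂(P(3)) = -(0.1508)·log₂(0.1508) = 0.41158
H(P) = 0.21699 + 0.08622 + 0.41158 = 0.71479 bits

log₂(3) = 1.58496 bits

D_KL(P||U) = 1.58496 - 0.71479 = 0.87017 ≈ 0.8702 bits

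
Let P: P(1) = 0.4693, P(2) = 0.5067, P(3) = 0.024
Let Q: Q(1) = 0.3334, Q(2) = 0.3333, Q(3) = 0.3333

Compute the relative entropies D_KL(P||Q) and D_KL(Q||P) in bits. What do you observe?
D_KL(P||Q) = 0.4466 bits, D_KL(Q||P) = 0.8992 bits. The two directions give different values (D_KL(Q||P) exceeds D_KL(P||Q) by 0.4526 bits): KL divergence is asymmetric.

D_KL(P||Q) = Σ P(x) log₂(P(x)/Q(x))

Computing term by term:
  P(1)·log₂(P(1)/Q(1)) = 0.4693·log₂(0.4693/0.3334) = 0.23149
  P(2)·log₂(P(2)/Q(2)) = 0.5067·log₂(0.5067/0.3333) = 0.30620
  P(3)·log₂(P(3)/Q(3)) = 0.024·log₂(0.024/0.3333) = -0.09110

D_KL(P||Q) = 0.23149 + 0.30620 - 0.09110 = 0.44659 ≈ 0.4466 bits

D_KL(Q||P) = Σ Q(x) log₂(Q(x)/P(x))

Computing term by term:
  Q(1)·log₂(Q(1)/P(1)) = 0.3334·log₂(0.3334/0.4693) = -0.16445
  Q(2)·log₂(Q(2)/P(2)) = 0.3333·log₂(0.3333/0.5067) = -0.20142
  Q(3)·log₂(Q(3)/P(3)) = 0.3333·log₂(0.3333/0.024) = 1.26511

D_KL(Q||P) = -0.16445 - 0.20142 + 1.26511 = 0.89924 ≈ 0.8992 bits

These are NOT equal (difference: 0.4526 bits). KL divergence is asymmetric: D_KL(P||Q) ≠ D_KL(Q||P) in general.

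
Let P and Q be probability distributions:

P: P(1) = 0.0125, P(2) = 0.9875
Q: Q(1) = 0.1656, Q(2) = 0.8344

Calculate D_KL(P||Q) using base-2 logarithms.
0.1934 bits

D_KL(P||Q) = Σ P(x) log₂(P(x)/Q(x))

Computing term by term:
  P(1)·log₂(P(1)/Q(1)) = 0.0125·log₂(0.0125/0.1656) = -0.04660
  P(2)·log₂(P(2)/Q(2)) = 0.9875·log₂(0.9875/0.8344) = 0.24000

D_KL(P||Q) = -0.04660 + 0.24000 = 0.19340 ≈ 0.1934 bits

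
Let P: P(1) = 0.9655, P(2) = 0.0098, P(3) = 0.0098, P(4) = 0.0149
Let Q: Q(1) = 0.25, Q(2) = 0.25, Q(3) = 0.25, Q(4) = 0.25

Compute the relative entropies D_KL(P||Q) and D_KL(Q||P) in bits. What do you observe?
D_KL(P||Q) = 1.7299 bits, D_KL(Q||P) = 2.8663 bits. The two directions give different values (D_KL(Q||P) exceeds D_KL(P||Q) by 1.1364 bits): KL divergence is asymmetric.

D_KL(P||Q) = Σ P(x) log₂(P(x)/Q(x))

Computing term by term:
  P(1)·log₂(P(1)/Q(1)) = 0.9655·log₂(0.9655/0.25) = 1.88210
  P(2)·log₂(P(2)/Q(2)) = 0.0098·log₂(0.0098/0.25) = -0.04580
  P(3)·log₂(P(3)/Q(3)) = 0.0098·log₂(0.0098/0.25) = -0.04580
  P(4)·log₂(P(4)/Q(4)) = 0.0149·log₂(0.0149/0.25) = -0.06062

D_KL(P||Q) = 1.88210 - 0.04580 - 0.04580 - 0.06062 = 1.72988 ≈ 1.7299 bits

D_KL(Q||P) = Σ Q(x) log₂(Q(x)/P(x))

Computing term by term:
  Q(1)·log₂(Q(1)/P(1)) = 0.25·log₂(0.25/0.9655) = -0.48734
  Q(2)·log₂(Q(2)/P(2)) = 0.25·log₂(0.25/0.0098) = 1.16825
  Q(3)·log₂(Q(3)/P(3)) = 0.25·log₂(0.25/0.0098) = 1.16825
  Q(4)·log₂(Q(4)/P(4)) = 0.25·log₂(0.25/0.0149) = 1.01714

D_KL(Q||P) = -0.48734 + 1.16825 + 1.16825 + 1.01714 = 2.86630 ≈ 2.8663 bits

These are NOT equal (difference: 1.1364 bits). KL divergence is asymmetric: D_KL(P||Q) ≠ D_KL(Q||P) in general.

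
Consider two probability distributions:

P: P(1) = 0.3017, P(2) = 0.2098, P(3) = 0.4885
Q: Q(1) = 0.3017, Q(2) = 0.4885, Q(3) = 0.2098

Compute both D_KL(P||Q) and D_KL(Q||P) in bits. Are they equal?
D_KL(P||Q) = 0.3398 bits, D_KL(Q||P) = 0.3398 bits. Yes, in this case they are equal (although KL divergence is not symmetric in general).

D_KL(P||Q) = Σ P(x) log₂(P(x)/Q(x))

Computing term by term:
  P(1)·log₂(P(1)/Q(1)) = 0.3017·log₂(0.3017/0.3017) = 0.00000
  P(2)·log₂(P(2)/Q(2)) = 0.2098·log₂(0.2098/0.4885) = -0.25582
  P(3)·log₂(P(3)/Q(3)) = 0.4885·log₂(0.4885/0.2098) = 0.59565

D_KL(P||Q) = 0.00000 - 0.25582 + 0.59565 = 0.33983 ≈ 0.3398 bits

D_KL(Q||P) = Σ Q(x) log₂(Q(x)/P(x))

Computing term by term:
  Q(1)·log₂(Q(1)/P(1)) = 0.3017·log₂(0.3017/0.3017) = 0.00000
  Q(2)·log₂(Q(2)/P(2)) = 0.4885·log₂(0.4885/0.2098) = 0.59565
  Q(3)·log₂(Q(3)/P(3)) = 0.2098·log₂(0.2098/0.4885) = -0.25582

D_KL(Q||P) = 0.00000 + 0.59565 - 0.25582 = 0.33983 ≈ 0.3398 bits

These ARE equal here. Q is P with outcomes relabeled (Q(2) = P(3), Q(3) = P(2)) by a relabeling that is its own inverse, so the two sums contain exactly the same terms in a different order. This is a special case — KL divergence is not symmetric in general: D_KL(P||Q) ≠ D_KL(Q||P) for most P, Q.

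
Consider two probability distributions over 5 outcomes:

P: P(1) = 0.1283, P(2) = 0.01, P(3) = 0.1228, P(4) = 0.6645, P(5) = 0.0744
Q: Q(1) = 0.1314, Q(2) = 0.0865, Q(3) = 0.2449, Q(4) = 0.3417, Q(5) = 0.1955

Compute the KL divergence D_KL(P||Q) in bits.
0.3761 bits

D_KL(P||Q) = Σ P(x) log₂(P(x)/Q(x))

Computing term by term:
  P(1)·log₂(P(1)/Q(1)) = 0.1283·log₂(0.1283/0.1314) = -0.00442
  P(2)·log₂(P(2)/Q(2)) = 0.01·log₂(0.01/0.0865) = -0.03113
  P(3)·log₂(P(3)/Q(3)) = 0.1228·log₂(0.1228/0.2449) = -0.12229
  P(4)·log₂(P(4)/Q(4)) = 0.6645·log₂(0.6645/0.3417) = 0.63761
  P(5)·log₂(P(5)/Q(5)) = 0.0744·log₂(0.0744/0.1955) = -0.10370

D_KL(P||Q) = -0.00442 - 0.03113 - 0.12229 + 0.63761 - 0.10370 = 0.37607 ≈ 0.3761 bits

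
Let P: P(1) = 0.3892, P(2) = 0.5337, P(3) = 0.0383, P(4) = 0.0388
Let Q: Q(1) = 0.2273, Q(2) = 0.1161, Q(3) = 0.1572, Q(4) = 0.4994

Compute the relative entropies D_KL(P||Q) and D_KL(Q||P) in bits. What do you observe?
D_KL(P||Q) = 1.2554 bits, D_KL(Q||P) = 1.7292 bits. The two directions give different values (D_KL(Q||P) exceeds D_KL(P||Q) by 0.4738 bits): KL divergence is asymmetric.

D_KL(P||Q) = Σ P(x) log₂(P(x)/Q(x))

Computing term by term:
  P(1)·log₂(P(1)/Q(1)) = 0.3892·log₂(0.3892/0.2273) = 0.30199
  P(2)·log₂(P(2)/Q(2)) = 0.5337·log₂(0.5337/0.1161) = 1.17449
  P(3)·log₂(P(3)/Q(3)) = 0.0383·log₂(0.0383/0.1572) = -0.07802
  P(4)·log₂(P(4)/Q(4)) = 0.0388·log₂(0.0388/0.4994) = -0.14302

D_KL(P||Q) = 0.30199 + 1.17449 - 0.07802 - 0.14302 = 1.25544 ≈ 1.2554 bits

D_KL(Q||P) = Σ Q(x) log₂(Q(x)/P(x))

Computing term by term:
  Q(1)·log₂(Q(1)/P(1)) = 0.2273·log₂(0.2273/0.3892) = -0.17637
  Q(2)·log₂(Q(2)/P(2)) = 0.1161·log₂(0.1161/0.5337) = -0.25550
  Q(3)·log₂(Q(3)/P(3)) = 0.1572·log₂(0.1572/0.0383) = 0.32025
  Q(4)·log₂(Q(4)/P(4)) = 0.4994·log₂(0.4994/0.0388) = 1.84082

D_KL(Q||P) = -0.17637 - 0.25550 + 0.32025 + 1.84082 = 1.72920 ≈ 1.7292 bits

These are NOT equal (difference: 0.4738 bits). KL divergence is asymmetric: D_KL(P||Q) ≠ D_KL(Q||P) in general.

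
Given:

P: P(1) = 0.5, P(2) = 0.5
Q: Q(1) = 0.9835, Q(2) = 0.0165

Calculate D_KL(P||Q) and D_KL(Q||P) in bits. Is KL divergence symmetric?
D_KL(P||Q) = 1.9727 bits, D_KL(Q||P) = 0.8787 bits. No, KL divergence is not symmetric.

D_KL(P||Q) = Σ P(x) log₂(P(x)/Q(x))

Computing term by term:
  P(1)·log₂(P(1)/Q(1)) = 0.5·log₂(0.5/0.9835) = -0.48800
  P(2)·log₂(P(2)/Q(2)) = 0.5·log₂(0.5/0.0165) = 2.46070

D_KL(P||Q) = -0.48800 + 2.46070 = 1.97270 ≈ 1.9727 bits

D_KL(Q||P) = Σ Q(x) log₂(Q(x)/P(x))

Computing term by term:
  Q(1)·log₂(Q(1)/P(1)) = 0.9835·log₂(0.9835/0.5) = 0.95989
  Q(2)·log₂(Q(2)/P(2)) = 0.0165·log₂(0.0165/0.5) = -0.08120

D_KL(Q||P) = 0.95989 - 0.08120 = 0.87869 ≈ 0.8787 bits

These are NOT equal (difference: 1.0940 bits). KL divergence is asymmetric: D_KL(P||Q) ≠ D_KL(Q||P) in general.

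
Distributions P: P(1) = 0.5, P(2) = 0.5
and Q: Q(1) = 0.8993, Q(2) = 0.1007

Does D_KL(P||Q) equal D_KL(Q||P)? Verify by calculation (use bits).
D_KL(P||Q) = 0.7325 bits, D_KL(Q||P) = 0.5288 bits. No — D_KL(P||Q) ≠ D_KL(Q||P) for this pair.

D_KL(P||Q) = Σ P(x) log₂(P(x)/Q(x))

Computing term by term:
  P(1)·log₂(P(1)/Q(1)) = 0.5·log₂(0.5/0.8993) = -0.42344
  P(2)·log₂(P(2)/Q(2)) = 0.5·log₂(0.5/0.1007) = 1.15593

D_KL(P||Q) = -0.42344 + 1.15593 = 0.73249 ≈ 0.7325 bits

D_KL(Q||P) = Σ Q(x) log₂(Q(x)/P(x))

Computing term by term:
  Q(1)·log₂(Q(1)/P(1)) = 0.8993·log₂(0.8993/0.5) = 0.76159
  Q(2)·log₂(Q(2)/P(2)) = 0.1007·log₂(0.1007/0.5) = -0.23280

D_KL(Q||P) = 0.76159 - 0.23280 = 0.52879 ≈ 0.5288 bits

These are NOT equal (difference: 0.2037 bits). KL divergence is asymmetric: D_KL(P||Q) ≠ D_KL(Q||P) in general.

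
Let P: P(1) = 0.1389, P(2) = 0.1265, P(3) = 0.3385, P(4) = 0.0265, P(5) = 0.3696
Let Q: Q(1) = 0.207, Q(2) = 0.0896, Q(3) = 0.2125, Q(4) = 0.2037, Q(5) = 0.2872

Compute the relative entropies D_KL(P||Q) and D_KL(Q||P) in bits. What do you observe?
D_KL(P||Q) = 0.2669 bits, D_KL(Q||P) = 0.4267 bits. The two directions give different values (D_KL(Q||P) exceeds D_KL(P||Q) by 0.1598 bits): KL divergence is asymmetric.

D_KL(P||Q) = Σ P(x) log₂(P(x)/Q(x))

Computing term by term:
  P(1)·log₂(P(1)/Q(1)) = 0.1389·log₂(0.1389/0.207) = -0.07995
  P(2)·log₂(P(2)/Q(2)) = 0.1265·log₂(0.1265/0.0896) = 0.06294
  P(3)·log₂(P(3)/Q(3)) = 0.3385·log₂(0.3385/0.2125) = 0.22737
  P(4)·log₂(P(4)/Q(4)) = 0.0265·log₂(0.0265/0.2037) = -0.07797
  P(5)·log₂(P(5)/Q(5)) = 0.3696·log₂(0.3696/0.2872) = 0.13450

D_KL(P||Q) = -0.07995 + 0.06294 + 0.22737 - 0.07797 + 0.13450 = 0.26689 ≈ 0.2669 bits

D_KL(Q||P) = Σ Q(x) log₂(Q(x)/P(x))

Computing term by term:
  Q(1)·log₂(Q(1)/P(1)) = 0.207·log₂(0.207/0.1389) = 0.11915
  Q(2)·log₂(Q(2)/P(2)) = 0.0896·log₂(0.0896/0.1265) = -0.04458
  Q(3)·log₂(Q(3)/P(3)) = 0.2125·log₂(0.2125/0.3385) = -0.14273
  Q(4)·log₂(Q(4)/P(4)) = 0.2037·log₂(0.2037/0.0265) = 0.59936
  Q(5)·log₂(Q(5)/P(5)) = 0.2872·log₂(0.2872/0.3696) = -0.10451

D_KL(Q||P) = 0.11915 - 0.04458 - 0.14273 + 0.59936 - 0.10451 = 0.42669 ≈ 0.4267 bits

These are NOT equal (difference: 0.1598 bits). KL divergence is asymmetric: D_KL(P||Q) ≠ D_KL(Q||P) in general.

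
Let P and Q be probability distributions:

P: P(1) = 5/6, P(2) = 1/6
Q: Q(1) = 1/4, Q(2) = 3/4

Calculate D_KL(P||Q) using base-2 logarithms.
1.0858 bits

D_KL(P||Q) = Σ P(x) log₂(P(x)/Q(x))

Computing term by term:
  P(1)·log₂(P(1)/Q(1)) = (5/6)·log₂((5/6)/(1/4)) = 1.44747
  P(2)·log₂(P(2)/Q(2)) = (1/6)·log₂((1/6)/(3/4)) = -0.36165

D_KL(P||Q) = 1.44747 - 0.36165 = 1.08582 ≈ 1.0858 bits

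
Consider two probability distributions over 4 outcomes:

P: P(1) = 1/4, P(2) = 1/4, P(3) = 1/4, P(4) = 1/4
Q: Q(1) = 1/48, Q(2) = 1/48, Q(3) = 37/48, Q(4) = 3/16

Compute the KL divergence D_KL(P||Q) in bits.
1.4901 bits

D_KL(P||Q) = Σ P(x) log₂(P(x)/Q(x))

Computing term by term:
  P(1)·log₂(P(1)/Q(1)) = (1/4)·log₂((1/4)/(1/48)) = 0.89624
  P(2)·log₂(P(2)/Q(2)) = (1/4)·log₂((1/4)/(1/48)) = 0.89624
  P(3)·log₂(P(3)/Q(3)) = (1/4)·log₂((1/4)/(37/48)) = -0.40612
  P(4)·log₂(P(4)/Q(4)) = (1/4)·log₂((1/4)/(3/16)) = 0.10376

D_KL(P||Q) = 0.89624 + 0.89624 - 0.40612 + 0.10376 = 1.49012 ≈ 1.4901 bits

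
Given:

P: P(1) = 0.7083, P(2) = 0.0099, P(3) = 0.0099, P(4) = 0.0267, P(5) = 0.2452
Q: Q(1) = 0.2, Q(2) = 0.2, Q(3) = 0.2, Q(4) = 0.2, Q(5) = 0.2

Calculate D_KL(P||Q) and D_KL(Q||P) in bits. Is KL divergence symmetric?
D_KL(P||Q) = 1.2008 bits, D_KL(Q||P) = 1.8919 bits. No, KL divergence is not symmetric.

D_KL(P||Q) = Σ P(x) log₂(P(x)/Q(x))

Computing term by term:
  P(1)·log₂(P(1)/Q(1)) = 0.7083·log₂(0.7083/0.2) = 1.29219
  P(2)·log₂(P(2)/Q(2)) = 0.0099·log₂(0.0099/0.2) = -0.04293
  P(3)·log₂(P(3)/Q(3)) = 0.0099·log₂(0.0099/0.2) = -0.04293
  P(4)·log₂(P(4)/Q(4)) = 0.0267·log₂(0.0267/0.2) = -0.07757
  P(5)·log₂(P(5)/Q(5)) = 0.2452·log₂(0.2452/0.2) = 0.07208

D_KL(P||Q) = 1.29219 - 0.04293 - 0.04293 - 0.07757 + 0.07208 = 1.20084 ≈ 1.2008 bits

D_KL(Q||P) = Σ Q(x) log₂(Q(x)/P(x))

Computing term by term:
  Q(1)·log₂(Q(1)/P(1)) = 0.2·log₂(0.2/0.7083) = -0.36487
  Q(2)·log₂(Q(2)/P(2)) = 0.2·log₂(0.2/0.0099) = 0.86729
  Q(3)·log₂(Q(3)/P(3)) = 0.2·log₂(0.2/0.0099) = 0.86729
  Q(4)·log₂(Q(4)/P(4)) = 0.2·log₂(0.2/0.0267) = 0.58102
  Q(5)·log₂(Q(5)/P(5)) = 0.2·log₂(0.2/0.2452) = -0.05879

D_KL(Q||P) = -0.36487 + 0.86729 + 0.86729 + 0.58102 - 0.05879 = 1.89194 ≈ 1.8919 bits

These are NOT equal (difference: 0.6911 bits). KL divergence is asymmetric: D_KL(P||Q) ≠ D_KL(Q||P) in general.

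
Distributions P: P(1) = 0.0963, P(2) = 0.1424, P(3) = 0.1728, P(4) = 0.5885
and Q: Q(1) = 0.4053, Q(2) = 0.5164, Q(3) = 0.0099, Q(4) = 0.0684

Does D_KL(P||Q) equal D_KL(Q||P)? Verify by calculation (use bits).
D_KL(P||Q) = 2.0758 bits, D_KL(Q||P) = 1.5469 bits. No — D_KL(P||Q) ≠ D_KL(Q||P) for this pair.

D_KL(P||Q) = Σ P(x) log₂(P(x)/Q(x))

Computing term by term:
  P(1)·log₂(P(1)/Q(1)) = 0.0963·log₂(0.0963/0.4053) = -0.19967
  P(2)·log₂(P(2)/Q(2)) = 0.1424·log₂(0.1424/0.5164) = -0.26466
  P(3)·log₂(P(3)/Q(3)) = 0.1728·log₂(0.1728/0.0099) = 0.71289
  P(4)·log₂(P(4)/Q(4)) = 0.5885·log₂(0.5885/0.0684) = 1.82728

D_KL(P||Q) = -0.19967 - 0.26466 + 0.71289 + 1.82728 = 2.07584 ≈ 2.0758 bits

D_KL(Q||P) = Σ Q(x) log₂(Q(x)/P(x))

Computing term by term:
  Q(1)·log₂(Q(1)/P(1)) = 0.4053·log₂(0.4053/0.0963) = 0.84034
  Q(2)·log₂(Q(2)/P(2)) = 0.5164·log₂(0.5164/0.1424) = 0.95975
  Q(3)·log₂(Q(3)/P(3)) = 0.0099·log₂(0.0099/0.1728) = -0.04084
  Q(4)·log₂(Q(4)/P(4)) = 0.0684·log₂(0.0684/0.5885) = -0.21238

D_KL(Q||P) = 0.84034 + 0.95975 - 0.04084 - 0.21238 = 1.54687 ≈ 1.5469 bits

These are NOT equal (difference: 0.5289 bits). KL divergence is asymmetric: D_KL(P||Q) ≠ D_KL(Q||P) in general.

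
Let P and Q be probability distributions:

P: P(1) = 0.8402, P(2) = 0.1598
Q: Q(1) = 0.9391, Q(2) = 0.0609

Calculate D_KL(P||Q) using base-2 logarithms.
0.0875 bits

D_KL(P||Q) = Σ P(x) log₂(P(x)/Q(x))

Computing term by term:
  P(1)·log₂(P(1)/Q(1)) = 0.8402·log₂(0.8402/0.9391) = -0.13489
  P(2)·log₂(P(2)/Q(2)) = 0.1598·log₂(0.1598/0.0609) = 0.22240

D_KL(P||Q) = -0.13489 + 0.22240 = 0.08751 ≈ 0.0875 bits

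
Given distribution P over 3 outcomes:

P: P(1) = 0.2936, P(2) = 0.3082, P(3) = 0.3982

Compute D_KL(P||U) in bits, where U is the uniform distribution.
0.0135 bits

U(i) = 1/3 for all i

D_KL(P||U) = Σ P(x) log₂(P(x) / (1/3))
           = Σ P(x) log₂(P(x)) + log₂(3)
           = log₂(3) - H(P)

H(P) = -Σ P(x) log₂(P(x)):
  -P(1)·log₂(P(1)) = -(0.2936)·log₂(0.2936) = 0.51911
  -P(2)·log₂(P(2)) = -(0.3082)·log₂(0.3082) = 0.52334
  -P(3)·log₂(P(3)) = -(0.3982)·log₂(0.3982) = 0.52898
H(P) = 0.51911 + 0.52334 + 0.52898 = 1.57143 bits

log₂(3) = 1.58496 bits

D_KL(P||U) = 1.58496 - 1.57143 = 0.01353 ≈ 0.0135 bits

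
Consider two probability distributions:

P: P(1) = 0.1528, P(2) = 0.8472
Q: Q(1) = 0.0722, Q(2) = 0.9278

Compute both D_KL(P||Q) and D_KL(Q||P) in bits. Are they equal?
D_KL(P||Q) = 0.0542 bits, D_KL(Q||P) = 0.0436 bits. No, they are not equal.

D_KL(P||Q) = Σ P(x) log₂(P(x)/Q(x))

Computing term by term:
  P(1)·log₂(P(1)/Q(1)) = 0.1528·log₂(0.1528/0.0722) = 0.16526
  P(2)·log₂(P(2)/Q(2)) = 0.8472·log₂(0.8472/0.9278) = -0.11108

D_KL(P||Q) = 0.16526 - 0.11108 = 0.05418 ≈ 0.0542 bits

D_KL(Q||P) = Σ Q(x) log₂(Q(x)/P(x))

Computing term by term:
  Q(1)·log₂(Q(1)/P(1)) = 0.0722·log₂(0.0722/0.1528) = -0.07809
  Q(2)·log₂(Q(2)/P(2)) = 0.9278·log₂(0.9278/0.8472) = 0.12165

D_KL(Q||P) = -0.07809 + 0.12165 = 0.04356 ≈ 0.0436 bits

These are NOT equal (difference: 0.0106 bits). KL divergence is asymmetric: D_KL(P||Q) ≠ D_KL(Q||P) in general.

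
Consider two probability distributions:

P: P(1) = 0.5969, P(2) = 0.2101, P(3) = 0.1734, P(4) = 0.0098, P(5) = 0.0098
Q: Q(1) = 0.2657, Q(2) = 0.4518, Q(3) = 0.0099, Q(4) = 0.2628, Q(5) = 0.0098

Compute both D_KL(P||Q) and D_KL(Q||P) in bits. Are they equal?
D_KL(P||Q) = 1.1346 bits, D_KL(Q||P) = 1.3949 bits. No, they are not equal.

D_KL(P||Q) = Σ P(x) log₂(P(x)/Q(x))

Computing term by term:
  P(1)·log₂(P(1)/Q(1)) = 0.5969·log₂(0.5969/0.2657) = 0.69699
  P(2)·log₂(P(2)/Q(2)) = 0.2101·log₂(0.2101/0.4518) = -0.23208
  P(3)·log₂(P(3)/Q(3)) = 0.1734·log₂(0.1734/0.0099) = 0.71623
  P(4)·log₂(P(4)/Q(4)) = 0.0098·log₂(0.0098/0.2628) = -0.04650
  P(5)·log₂(P(5)/Q(5)) = 0.0098·log₂(0.0098/0.0098) = 0.00000

D_KL(P||Q) = 0.69699 - 0.23208 + 0.71623 - 0.04650 + 0.00000 = 1.13464 ≈ 1.1346 bits

D_KL(Q||P) = Σ Q(x) log₂(Q(x)/P(x))

Computing term by term:
  Q(1)·log₂(Q(1)/P(1)) = 0.2657·log₂(0.2657/0.5969) = -0.31026
  Q(2)·log₂(Q(2)/P(2)) = 0.4518·log₂(0.4518/0.2101) = 0.49906
  Q(3)·log₂(Q(3)/P(3)) = 0.0099·log₂(0.0099/0.1734) = -0.04089
  Q(4)·log₂(Q(4)/P(4)) = 0.2628·log₂(0.2628/0.0098) = 1.24700
  Q(5)·log₂(Q(5)/P(5)) = 0.0098·log₂(0.0098/0.0098) = 0.00000

D_KL(Q||P) = -0.31026 + 0.49906 - 0.04089 + 1.24700 + 0.00000 = 1.39491 ≈ 1.3949 bits

These are NOT equal (difference: 0.2603 bits). KL divergence is asymmetric: D_KL(P||Q) ≠ D_KL(Q||P) in general.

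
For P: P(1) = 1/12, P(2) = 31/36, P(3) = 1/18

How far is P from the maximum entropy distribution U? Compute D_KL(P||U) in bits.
0.8688 bits

U(i) = 1/3 for all i

D_KL(P||U) = Σ P(x) log₂(P(x) / (1/3))
           = Σ P(x) log₂(P(x)) + log₂(3)
           = log₂(3) - H(P)

H(P) = -Σ P(x) log₂(P(x)):
  -P(1)·log₂(P(1)) = -(1/12)·log₂(1/12) = 0.29875
  -P(2)·log₂(P(2)) = -(31/36)·log₂(31/36) = 0.18577
  -P(3)·log₂(P(3)) = -(1/18)·log₂(1/18) = 0.23166
H(P) = 0.29875 + 0.18577 + 0.23166 = 0.71618 bits

log₂(3) = 1.58496 bits

D_KL(P||U) = 1.58496 - 0.71618 = 0.86878 ≈ 0.8688 bits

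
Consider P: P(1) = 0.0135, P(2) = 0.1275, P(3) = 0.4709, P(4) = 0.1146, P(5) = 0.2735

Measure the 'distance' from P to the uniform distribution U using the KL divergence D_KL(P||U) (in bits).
0.4779 bits

U(i) = 1/5 for all i

D_KL(P||U) = Σ P(x) log₂(P(x) / (1/5))
           = Σ P(x) log₂(P(x)) + log₂(5)
           = log₂(5) - H(P)

H(P) = -Σ P(x) log₂(P(x)):
  -P(1)·log₂(P(1)) = -(0.0135)·log₂(0.0135) = 0.08385
  -P(2)·log₂(P(2)) = -(0.1275)·log₂(0.1275) = 0.37886
  -P(3)·log₂(P(3)) = -(0.4709)·log₂(0.4709) = 0.51164
  -P(4)·log₂(P(4)) = -(0.1146)·log₂(0.1146) = 0.35816
  -P(5)·log₂(P(5)) = -(0.2735)·log₂(0.2735) = 0.51155
H(P) = 0.08385 + 0.37886 + 0.51164 + 0.35816 + 0.51155 = 1.84406 bits

log₂(5) = 2.32193 bits

D_KL(P||U) = 2.32193 - 1.84406 = 0.47787 ≈ 0.4779 bits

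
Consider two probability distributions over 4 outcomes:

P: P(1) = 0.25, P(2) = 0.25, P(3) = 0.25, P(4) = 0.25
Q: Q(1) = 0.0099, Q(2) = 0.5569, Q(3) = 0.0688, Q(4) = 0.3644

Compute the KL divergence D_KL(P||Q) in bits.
1.2052 bits

D_KL(P||Q) = Σ P(x) log₂(P(x)/Q(x))

Computing term by term:
  P(1)·log₂(P(1)/Q(1)) = 0.25·log₂(0.25/0.0099) = 1.16459
  P(2)·log₂(P(2)/Q(2)) = 0.25·log₂(0.25/0.5569) = -0.28887
  P(3)·log₂(P(3)/Q(3)) = 0.25·log₂(0.25/0.0688) = 0.46536
  P(4)·log₂(P(4)/Q(4)) = 0.25·log₂(0.25/0.3644) = -0.13590

D_KL(P||Q) = 1.16459 - 0.28887 + 0.46536 - 0.13590 = 1.20518 ≈ 1.2052 bits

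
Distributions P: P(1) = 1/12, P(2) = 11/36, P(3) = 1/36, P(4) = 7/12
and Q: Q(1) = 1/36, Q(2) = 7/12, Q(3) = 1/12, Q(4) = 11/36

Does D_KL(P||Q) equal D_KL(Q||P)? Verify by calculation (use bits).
D_KL(P||Q) = 0.3472 bits, D_KL(Q||P) = 0.3472 bits. Yes — for this pair D_KL(P||Q) = D_KL(Q||P).

D_KL(P||Q) = Σ P(x) log₂(P(x)/Q(x))

Computing term by term:
  P(1)·log₂(P(1)/Q(1)) = (1/12)·log₂((1/12)/(1/36)) = 0.13208
  P(2)·log₂(P(2)/Q(2)) = (11/36)·log₂((11/36)/(7/12)) = -0.28505
  P(3)·log₂(P(3)/Q(3)) = (1/36)·log₂((1/36)/(1/12)) = -0.04403
  P(4)·log₂(P(4)/Q(4)) = (7/12)·log₂((7/12)/(11/36)) = 0.54418

D_KL(P||Q) = 0.13208 - 0.28505 - 0.04403 + 0.54418 = 0.34718 ≈ 0.3472 bits

D_KL(Q||P) = Σ Q(x) log₂(Q(x)/P(x))

Computing term by term:
  Q(1)·log₂(Q(1)/P(1)) = (1/36)·log₂((1/36)/(1/12)) = -0.04403
  Q(2)·log₂(Q(2)/P(2)) = (7/12)·log₂((7/12)/(11/36)) = 0.54418
  Q(3)·log₂(Q(3)/P(3)) = (1/12)·log₂((1/12)/(1/36)) = 0.13208
  Q(4)·log₂(Q(4)/P(4)) = (11/36)·log₂((11/36)/(7/12)) = -0.28505

D_KL(Q||P) = -0.04403 + 0.54418 + 0.13208 - 0.28505 = 0.34718 ≈ 0.3472 bits

These ARE equal here. Q is P with outcomes relabeled (Q(1) = P(3), Q(2) = P(4), Q(3) = P(1), Q(4) = P(2)) by a relabeling that is its own inverse, so the two sums contain exactly the same terms in a different order. This is a special case — KL divergence is not symmetric in general: D_KL(P||Q) ≠ D_KL(Q||P) for most P, Q.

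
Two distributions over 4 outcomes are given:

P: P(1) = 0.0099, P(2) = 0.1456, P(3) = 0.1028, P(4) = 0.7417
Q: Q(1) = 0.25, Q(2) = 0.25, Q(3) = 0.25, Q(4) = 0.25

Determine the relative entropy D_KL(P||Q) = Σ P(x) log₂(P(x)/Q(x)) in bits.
0.8722 bits

D_KL(P||Q) = Σ P(x) log₂(P(x)/Q(x))

Computing term by term:
  P(1)·log₂(P(1)/Q(1)) = 0.0099·log₂(0.0099/0.25) = -0.04612
  P(2)·log₂(P(2)/Q(2)) = 0.1456·log₂(0.1456/0.25) = -0.11356
  P(3)·log₂(P(3)/Q(3)) = 0.1028·log₂(0.1028/0.25) = -0.13180
  P(4)·log₂(P(4)/Q(4)) = 0.7417·log₂(0.7417/0.25) = 1.16366

D_KL(P||Q) = -0.04612 - 0.11356 - 0.13180 + 1.16366 = 0.87218 ≈ 0.8722 bits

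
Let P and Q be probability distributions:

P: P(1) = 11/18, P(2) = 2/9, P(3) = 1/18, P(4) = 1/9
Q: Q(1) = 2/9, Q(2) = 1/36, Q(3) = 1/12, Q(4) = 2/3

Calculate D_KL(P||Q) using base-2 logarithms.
1.2388 bits

D_KL(P||Q) = Σ P(x) log₂(P(x)/Q(x))

Computing term by term:
  P(1)·log₂(P(1)/Q(1)) = (11/18)·log₂((11/18)/(2/9)) = 0.89187
  P(2)·log₂(P(2)/Q(2)) = (2/9)·log₂((2/9)/(1/36)) = 0.66667
  P(3)·log₂(P(3)/Q(3)) = (1/18)·log₂((1/18)/(1/12)) = -0.03250
  P(4)·log₂(P(4)/Q(4)) = (1/9)·log₂((1/9)/(2/3)) = -0.28722

D_KL(P||Q) = 0.89187 + 0.66667 - 0.03250 - 0.28722 = 1.23882 ≈ 1.2388 bits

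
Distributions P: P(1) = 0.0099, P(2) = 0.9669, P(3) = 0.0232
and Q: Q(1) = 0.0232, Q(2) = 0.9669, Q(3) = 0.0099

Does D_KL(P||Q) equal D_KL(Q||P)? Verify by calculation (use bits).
D_KL(P||Q) = 0.0163 bits, D_KL(Q||P) = 0.0163 bits. Yes — for this pair D_KL(P||Q) = D_KL(Q||P).

D_KL(P||Q) = Σ P(x) log₂(P(x)/Q(x))

Computing term by term:
  P(1)·log₂(P(1)/Q(1)) = 0.0099·log₂(0.0099/0.0232) = -0.01216
  P(2)·log₂(P(2)/Q(2)) = 0.9669·log₂(0.9669/0.9669) = 0.00000
  P(3)·log₂(P(3)/Q(3)) = 0.0232·log₂(0.0232/0.0099) = 0.02850

D_KL(P||Q) = -0.01216 + 0.00000 + 0.02850 = 0.01634 ≈ 0.0163 bits

D_KL(Q||P) = Σ Q(x) log₂(Q(x)/P(x))

Computing term by term:
  Q(1)·log₂(Q(1)/P(1)) = 0.0232·log₂(0.0232/0.0099) = 0.02850
  Q(2)·log₂(Q(2)/P(2)) = 0.9669·log₂(0.9669/0.9669) = 0.00000
  Q(3)·log₂(Q(3)/P(3)) = 0.0099·log₂(0.0099/0.0232) = -0.01216

D_KL(Q||P) = 0.02850 + 0.00000 - 0.01216 = 0.01634 ≈ 0.0163 bits

These ARE equal here. Q is P with outcomes relabeled (Q(1) = P(3), Q(3) = P(1)) by a relabeling that is its own inverse, so the two sums contain exactly the same terms in a different order. This is a special case — KL divergence is not symmetric in general: D_KL(P||Q) ≠ D_KL(Q||P) for most P, Q.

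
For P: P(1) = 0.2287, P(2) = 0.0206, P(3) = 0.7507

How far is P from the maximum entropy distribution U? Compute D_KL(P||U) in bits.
0.6722 bits

U(i) = 1/3 for all i

D_KL(P||U) = Σ P(x) log₂(P(x) / (1/3))
           = Σ P(x) log₂(P(x)) + log₂(3)
           = log₂(3) - H(P)

H(P) = -Σ P(x) log₂(P(x)):
  -P(1)·log₂(P(1)) = -(0.2287)·log₂(0.2287) = 0.48678
  -P(2)·log₂(P(2)) = -(0.0206)·log₂(0.0206) = 0.11538
  -P(3)·log₂(P(3)) = -(0.7507)·log₂(0.7507) = 0.31056
H(P) = 0.48678 + 0.11538 + 0.31056 = 0.91272 bits

log₂(3) = 1.58496 bits

D_KL(P||U) = 1.58496 - 0.91272 = 0.67224 ≈ 0.6722 bits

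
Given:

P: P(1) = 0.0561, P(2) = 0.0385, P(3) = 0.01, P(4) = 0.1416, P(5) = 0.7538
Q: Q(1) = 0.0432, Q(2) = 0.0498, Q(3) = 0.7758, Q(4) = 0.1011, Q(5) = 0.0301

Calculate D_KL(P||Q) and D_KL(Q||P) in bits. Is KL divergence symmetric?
D_KL(P||Q) = 3.5153 bits, D_KL(Q||P) = 4.6834 bits. No, KL divergence is not symmetric.

D_KL(P||Q) = Σ P(x) log₂(P(x)/Q(x))

Computing term by term:
  P(1)·log₂(P(1)/Q(1)) = 0.0561·log₂(0.0561/0.0432) = 0.02115
  P(2)·log₂(P(2)/Q(2)) = 0.0385·log₂(0.0385/0.0498) = -0.01429
  P(3)·log₂(P(3)/Q(3)) = 0.01·log₂(0.01/0.7758) = -0.06278
  P(4)·log₂(P(4)/Q(4)) = 0.1416·log₂(0.1416/0.1011) = 0.06882
  P(5)·log₂(P(5)/Q(5)) = 0.7538·log₂(0.7538/0.0301) = 3.50242

D_KL(P||Q) = 0.02115 - 0.01429 - 0.06278 + 0.06882 + 3.50242 = 3.51532 ≈ 3.5153 bits

D_KL(Q||P) = Σ Q(x) log₂(Q(x)/P(x))

Computing term by term:
  Q(1)·log₂(Q(1)/P(1)) = 0.0432·log₂(0.0432/0.0561) = -0.01629
  Q(2)·log₂(Q(2)/P(2)) = 0.0498·log₂(0.0498/0.0385) = 0.01849
  Q(3)·log₂(Q(3)/P(3)) = 0.7758·log₂(0.7758/0.01) = 4.87017
  Q(4)·log₂(Q(4)/P(4)) = 0.1011·log₂(0.1011/0.1416) = -0.04914
  Q(5)·log₂(Q(5)/P(5)) = 0.0301·log₂(0.0301/0.7538) = -0.13986

D_KL(Q||P) = -0.01629 + 0.01849 + 4.87017 - 0.04914 - 0.13986 = 4.68337 ≈ 4.6834 bits

These are NOT equal (difference: 1.1681 bits). KL divergence is asymmetric: D_KL(P||Q) ≠ D_KL(Q||P) in general.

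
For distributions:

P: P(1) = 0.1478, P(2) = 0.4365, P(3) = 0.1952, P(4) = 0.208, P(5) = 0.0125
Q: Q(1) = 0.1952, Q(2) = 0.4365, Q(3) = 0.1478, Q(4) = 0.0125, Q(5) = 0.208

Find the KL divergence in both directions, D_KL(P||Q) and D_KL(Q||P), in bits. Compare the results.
D_KL(P||Q) = 0.8121 bits, D_KL(Q||P) = 0.8121 bits. The two directions give exactly the same value for this pair.

D_KL(P||Q) = Σ P(x) log₂(P(x)/Q(x))

Computing term by term:
  P(1)·log₂(P(1)/Q(1)) = 0.1478·log₂(0.1478/0.1952) = -0.05931
  P(2)·log₂(P(2)/Q(2)) = 0.4365·log₂(0.4365/0.4365) = 0.00000
  P(3)·log₂(P(3)/Q(3)) = 0.1952·log₂(0.1952/0.1478) = 0.07834
  P(4)·log₂(P(4)/Q(4)) = 0.208·log₂(0.208/0.0125) = 0.84377
  P(5)·log₂(P(5)/Q(5)) = 0.0125·log₂(0.0125/0.208) = -0.05071

D_KL(P||Q) = -0.05931 + 0.00000 + 0.07834 + 0.84377 - 0.05071 = 0.81209 ≈ 0.8121 bits

D_KL(Q||P) = Σ Q(x) log₂(Q(x)/P(x))

Computing term by term:
  Q(1)·log₂(Q(1)/P(1)) = 0.1952·log₂(0.1952/0.1478) = 0.07834
  Q(2)·log₂(Q(2)/P(2)) = 0.4365·log₂(0.4365/0.4365) = 0.00000
  Q(3)·log₂(Q(3)/P(3)) = 0.1478·log₂(0.1478/0.1952) = -0.05931
  Q(4)·log₂(Q(4)/P(4)) = 0.0125·log₂(0.0125/0.208) = -0.05071
  Q(5)·log₂(Q(5)/P(5)) = 0.208·log₂(0.208/0.0125) = 0.84377

D_KL(Q||P) = 0.07834 + 0.00000 - 0.05931 - 0.05071 + 0.84377 = 0.81209 ≈ 0.8121 bits

These ARE equal here. Q is P with outcomes relabeled (Q(1) = P(3), Q(3) = P(1), Q(4) = P(5), Q(5) = P(4)) by a relabeling that is its own inverse, so the two sums contain exactly the same terms in a different order. This is a special case — KL divergence is not symmetric in general: D_KL(P||Q) ≠ D_KL(Q||P) for most P, Q.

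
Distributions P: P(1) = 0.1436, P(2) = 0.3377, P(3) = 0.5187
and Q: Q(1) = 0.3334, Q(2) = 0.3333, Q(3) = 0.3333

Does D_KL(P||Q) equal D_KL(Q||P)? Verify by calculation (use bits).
D_KL(P||Q) = 0.1629 bits, D_KL(Q||P) = 0.1862 bits. No — D_KL(P||Q) ≠ D_KL(Q||P) for this pair.

D_KL(P||Q) = Σ P(x) log₂(P(x)/Q(x))

Computing term by term:
  P(1)·log₂(P(1)/Q(1)) = 0.1436·log₂(0.1436/0.3334) = -0.17450
  P(2)·log₂(P(2)/Q(2)) = 0.3377·log₂(0.3377/0.3333) = 0.00639
  P(3)·log₂(P(3)/Q(3)) = 0.5187·log₂(0.5187/0.3333) = 0.33097

D_KL(P||Q) = -0.17450 + 0.00639 + 0.33097 = 0.16286 ≈ 0.1629 bits

D_KL(Q||P) = Σ Q(x) log₂(Q(x)/P(x))

Computing term by term:
  Q(1)·log₂(Q(1)/P(1)) = 0.3334·log₂(0.3334/0.1436) = 0.40515
  Q(2)·log₂(Q(2)/P(2)) = 0.3333·log₂(0.3333/0.3377) = -0.00631
  Q(3)·log₂(Q(3)/P(3)) = 0.3333·log₂(0.3333/0.5187) = -0.21267

D_KL(Q||P) = 0.40515 - 0.00631 - 0.21267 = 0.18617 ≈ 0.1862 bits

These are NOT equal (difference: 0.0233 bits). KL divergence is asymmetric: D_KL(P||Q) ≠ D_KL(Q||P) in general.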